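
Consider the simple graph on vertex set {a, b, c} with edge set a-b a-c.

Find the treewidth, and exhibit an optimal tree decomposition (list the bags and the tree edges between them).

Treewidth 1.
One optimal decomposition is:
Bags: B1 = {a, c}  B2 = {a, b}
Tree: B1–B2

Every bag has size at most 2, so the width is 2 − 1 = 1 and tw(G) ≤ 1. Since G has at least one edge (e.g. c–a), it is not an edgeless graph, so tw(G) ≥ 1. Therefore the treewidth is 1.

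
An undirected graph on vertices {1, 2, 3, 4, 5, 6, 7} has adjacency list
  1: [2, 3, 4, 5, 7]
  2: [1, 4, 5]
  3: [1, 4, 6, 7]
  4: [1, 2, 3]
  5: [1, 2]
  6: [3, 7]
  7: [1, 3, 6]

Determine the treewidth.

2

A width-2 tree decomposition is:
Bags: B1 = {1, 3, 4}  B2 = {1, 2, 4}  B3 = {1, 3, 7}  B4 = {1, 2, 5}  B5 = {3, 6, 7}
Tree: B1–B2, B1–B3, B2–B4, B3–B5
The largest bag has 3 vertices, giving width 2; this decomposition certifies tw(G) ≤ 2. Conversely, {1, 2, 4} is a clique of size 3, and the vertices of any clique must share a bag in every tree decomposition; so some bag has ≥ 3 vertices and tw(G) ≥ 2. Therefore the treewidth is 2.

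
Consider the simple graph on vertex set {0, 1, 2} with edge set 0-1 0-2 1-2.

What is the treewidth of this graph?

A width-2 tree decomposition is:
Bags: B1 = {0, 1, 2}
Tree: (single bag)
With just one bag of size 3, the width is 3 − 1 = 2, so tw(G) ≤ 2. On the other hand G contains the 3-clique {0, 1, 2}. A clique must lie in a single bag of any decomposition, so no decomposition can have width below 2. Combining the bounds, tw(G) = 2.

2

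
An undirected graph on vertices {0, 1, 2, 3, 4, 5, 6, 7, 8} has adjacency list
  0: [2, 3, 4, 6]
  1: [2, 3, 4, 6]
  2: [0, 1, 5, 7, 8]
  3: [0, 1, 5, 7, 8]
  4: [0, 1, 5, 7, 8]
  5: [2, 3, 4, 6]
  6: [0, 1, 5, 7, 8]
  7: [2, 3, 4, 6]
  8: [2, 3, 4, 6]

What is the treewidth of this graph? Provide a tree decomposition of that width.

The largest bag has 5 vertices, giving width 4; this decomposition certifies tw(G) ≤ 4. For the lower bound: the 5 vertex sets {1,6}, {0,2}, {4,5}, {3}, {7} are disjoint, each induces a connected subgraph, and every pair is joined by at least one edge of G. Contracting each set to a single vertex therefore yields K_{5} as a minor, and since treewidth is minor-monotone, tw(G) ≥ tw(K_{5}) = 4. Hence tw(G) = 4 exactly.

Treewidth 4.
One optimal decomposition is:
Bags: B1 = {1, 2, 3, 4, 6}  B2 = {0, 2, 3, 4, 6}  B3 = {2, 3, 4, 5, 6}  B4 = {2, 3, 4, 6, 7}  B5 = {2, 3, 4, 6, 8}
Tree: B1–B2, B2–B3, B3–B4, B4–B5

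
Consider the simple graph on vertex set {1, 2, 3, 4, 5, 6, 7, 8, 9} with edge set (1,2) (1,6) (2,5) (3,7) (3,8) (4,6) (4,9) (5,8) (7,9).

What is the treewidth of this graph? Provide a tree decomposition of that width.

The largest bag has 3 vertices, giving width 2; this decomposition certifies tw(G) ≤ 2. The edges 6–1–2–5–8–3–7–9–4–6 form a cycle, so G is not a tree and its treewidth is at least 2. Combining the bounds, tw(G) = 2.

Treewidth 2.
One optimal decomposition is:
Bags: B1 = {1, 2, 6}  B2 = {2, 5, 6}  B3 = {5, 6, 8}  B4 = {3, 6, 8}  B5 = {3, 6, 7}  B6 = {6, 7, 9}  B7 = {4, 6, 9}
Tree: B1–B2, B2–B3, B3–B4, B4–B5, B5–B6, B6–B7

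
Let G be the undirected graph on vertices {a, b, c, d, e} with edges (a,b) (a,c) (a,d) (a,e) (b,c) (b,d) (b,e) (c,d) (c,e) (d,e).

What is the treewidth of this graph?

4

A width-4 tree decomposition is:
Bags: B1 = {a, b, c, d, e}
Tree: (single bag)
With just one bag of size 5, the width is 5 − 1 = 4, so tw(G) ≤ 4. Conversely, {a, b, c, d, e} is a clique of size 5, and the vertices of any clique must share a bag in every tree decomposition; so some bag has ≥ 5 vertices and tw(G) ≥ 4. Therefore the treewidth is 4.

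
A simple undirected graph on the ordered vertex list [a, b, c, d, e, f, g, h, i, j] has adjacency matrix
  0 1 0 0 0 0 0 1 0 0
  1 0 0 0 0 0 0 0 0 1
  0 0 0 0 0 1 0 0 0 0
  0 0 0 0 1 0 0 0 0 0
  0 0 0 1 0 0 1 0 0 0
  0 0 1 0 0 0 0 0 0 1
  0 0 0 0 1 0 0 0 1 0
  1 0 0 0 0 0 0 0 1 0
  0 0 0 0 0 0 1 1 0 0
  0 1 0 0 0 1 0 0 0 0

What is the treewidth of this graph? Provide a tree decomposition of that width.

Every bag has size at most 2, so the width is 2 − 1 = 1 and tw(G) ≤ 1. G has an edge, so its treewidth is at least 1. Combining the bounds, tw(G) = 1.

Treewidth 1.
One optimal decomposition is:
Bags: B1 = {d, e}  B2 = {e, g}  B3 = {g, i}  B4 = {h, i}  B5 = {a, h}  B6 = {a, b}  B7 = {b, j}  B8 = {f, j}  B9 = {c, f}
Tree: B1–B2, B2–B3, B3–B4, B4–B5, B5–B6, B6–B7, B7–B8, B8–B9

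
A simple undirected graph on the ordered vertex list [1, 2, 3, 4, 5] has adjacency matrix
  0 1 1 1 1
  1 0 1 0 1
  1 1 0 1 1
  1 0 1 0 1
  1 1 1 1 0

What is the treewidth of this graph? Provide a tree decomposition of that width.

The largest bag has 4 vertices, giving width 3; this decomposition certifies tw(G) ≤ 3. For the lower bound, the 4 vertices {1, 2, 3, 5} are pairwise adjacent, and any tree decomposition puts a clique entirely inside one bag — forcing width ≥ 3. Combining the bounds, tw(G) = 3.

Treewidth 3.
One such decomposition:
Bags: B1 = {1, 2, 3, 5}  B2 = {1, 3, 4, 5}
Tree: B1–B2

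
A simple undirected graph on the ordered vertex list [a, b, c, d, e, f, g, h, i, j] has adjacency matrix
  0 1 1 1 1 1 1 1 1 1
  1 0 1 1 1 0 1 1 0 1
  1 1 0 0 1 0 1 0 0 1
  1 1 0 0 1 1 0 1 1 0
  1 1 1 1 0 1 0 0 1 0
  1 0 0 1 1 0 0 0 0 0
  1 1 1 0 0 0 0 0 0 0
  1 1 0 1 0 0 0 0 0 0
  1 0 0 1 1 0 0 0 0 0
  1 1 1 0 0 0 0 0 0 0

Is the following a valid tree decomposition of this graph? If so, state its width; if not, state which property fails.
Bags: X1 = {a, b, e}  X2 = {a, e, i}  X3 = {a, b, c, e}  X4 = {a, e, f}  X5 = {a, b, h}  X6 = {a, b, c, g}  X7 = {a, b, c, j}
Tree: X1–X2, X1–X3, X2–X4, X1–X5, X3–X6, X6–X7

A tree decomposition must satisfy three properties: every vertex lies in some bag; for every edge, both endpoints lie together in some bag; and for every vertex, the bags containing it form a connected subtree. Here vertex d appears in no bag, so the decomposition is invalid.

No — vertex d appears in no bag.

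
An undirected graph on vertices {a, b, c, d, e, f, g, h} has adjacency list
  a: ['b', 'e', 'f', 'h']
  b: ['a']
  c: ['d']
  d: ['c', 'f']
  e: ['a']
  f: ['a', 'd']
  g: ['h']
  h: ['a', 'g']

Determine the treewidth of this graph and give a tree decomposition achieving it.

Treewidth 1.
One optimal decomposition is:
Bags: B1 = {a, e}  B2 = {a, f}  B3 = {d, f}  B4 = {c, d}  B5 = {a, h}  B6 = {g, h}  B7 = {a, b}
Tree: B1–B2, B2–B3, B3–B4, B1–B5, B5–B6, B1–B7

The largest bag has 2 vertices, giving width 1; this decomposition certifies tw(G) ≤ 1. G has an edge, so its treewidth is at least 1. Hence tw(G) = 1 exactly.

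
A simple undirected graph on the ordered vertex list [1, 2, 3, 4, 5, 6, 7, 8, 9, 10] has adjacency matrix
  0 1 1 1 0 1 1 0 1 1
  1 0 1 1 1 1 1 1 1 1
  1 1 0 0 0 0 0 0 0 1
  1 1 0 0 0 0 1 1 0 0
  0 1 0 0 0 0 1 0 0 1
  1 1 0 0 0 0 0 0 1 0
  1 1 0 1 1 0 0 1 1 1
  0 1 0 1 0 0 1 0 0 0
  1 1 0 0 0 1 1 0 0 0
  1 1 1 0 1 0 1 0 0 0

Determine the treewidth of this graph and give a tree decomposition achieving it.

Treewidth 3.
Bags: B1 = {1, 2, 4, 7}  B2 = {2, 4, 7, 8}  B3 = {1, 2, 7, 10}  B4 = {1, 2, 3, 10}  B5 = {1, 2, 7, 9}  B6 = {1, 2, 6, 9}  B7 = {2, 5, 7, 10}
Tree: B1–B2, B1–B3, B3–B4, B1–B5, B5–B6, B3–B7

The largest bag has 4 vertices, giving width 3; this decomposition certifies tw(G) ≤ 3. Conversely, {2, 4, 7, 8} is a clique of size 4, and the vertices of any clique must share a bag in every tree decomposition; so some bag has ≥ 4 vertices and tw(G) ≥ 3. Therefore the treewidth is 3.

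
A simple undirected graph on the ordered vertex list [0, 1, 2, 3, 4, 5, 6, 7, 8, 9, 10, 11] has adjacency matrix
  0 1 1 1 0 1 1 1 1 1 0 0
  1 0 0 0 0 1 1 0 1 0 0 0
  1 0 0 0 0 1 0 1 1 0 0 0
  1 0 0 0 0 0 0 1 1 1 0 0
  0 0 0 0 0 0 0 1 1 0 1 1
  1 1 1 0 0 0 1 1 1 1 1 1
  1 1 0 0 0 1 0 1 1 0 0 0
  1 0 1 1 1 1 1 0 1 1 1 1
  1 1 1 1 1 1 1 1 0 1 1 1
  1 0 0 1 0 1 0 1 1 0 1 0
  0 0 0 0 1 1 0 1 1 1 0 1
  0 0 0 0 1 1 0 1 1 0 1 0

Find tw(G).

4

A width-4 tree decomposition is:
Bags: B1 = {0, 2, 5, 7, 8}  B2 = {0, 5, 7, 8, 9}  B3 = {5, 7, 8, 9, 10}  B4 = {0, 3, 7, 8, 9}  B5 = {0, 5, 6, 7, 8}  B6 = {5, 7, 8, 10, 11}  B7 = {4, 7, 8, 10, 11}  B8 = {0, 1, 5, 6, 8}
Tree: B1–B2, B2–B3, B2–B4, B2–B5, B3–B6, B6–B7, B5–B8
The largest bag has 5 vertices, giving width 4; this decomposition certifies tw(G) ≤ 4. Conversely, {0, 1, 5, 6, 8} is a clique of size 5, and the vertices of any clique must share a bag in every tree decomposition; so some bag has ≥ 5 vertices and tw(G) ≥ 4. Combining the bounds, tw(G) = 4.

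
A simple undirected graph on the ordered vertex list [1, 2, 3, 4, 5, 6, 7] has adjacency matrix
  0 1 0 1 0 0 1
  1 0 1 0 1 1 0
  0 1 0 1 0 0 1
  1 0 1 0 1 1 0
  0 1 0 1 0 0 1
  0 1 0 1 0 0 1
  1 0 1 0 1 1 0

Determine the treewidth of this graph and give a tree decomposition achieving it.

Treewidth 3.
One such decomposition:
Bags: B1 = {2, 3, 4, 7}  B2 = {2, 4, 5, 7}  B3 = {1, 2, 4, 7}  B4 = {2, 4, 6, 7}
Tree: B1–B2, B2–B3, B3–B4

The largest bag has 4 vertices, giving width 3; this decomposition certifies tw(G) ≤ 3. For the lower bound: the 4 vertex sets {3,4}, {5,7}, {2}, {1} are disjoint, each induces a connected subgraph, and every pair is joined by at least one edge of G. Contracting each set to a single vertex therefore yields K_{4} as a minor, and since treewidth is minor-monotone, tw(G) ≥ tw(K_{4}) = 3. Hence tw(G) = 3 exactly.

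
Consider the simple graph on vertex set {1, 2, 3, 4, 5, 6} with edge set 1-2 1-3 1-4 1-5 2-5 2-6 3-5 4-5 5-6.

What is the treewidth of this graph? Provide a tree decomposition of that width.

Treewidth 2.
One such decomposition:
Bags: B1 = {1, 2, 5}  B2 = {2, 5, 6}  B3 = {1, 4, 5}  B4 = {1, 3, 5}
Tree: B1–B2, B1–B3, B1–B4

Every bag has size at most 3, so the width is 3 − 1 = 2 and tw(G) ≤ 2. On the other hand G contains the 3-clique {1, 2, 5}. A clique must lie in a single bag of any decomposition, so no decomposition can have width below 2. Combining the bounds, tw(G) = 2.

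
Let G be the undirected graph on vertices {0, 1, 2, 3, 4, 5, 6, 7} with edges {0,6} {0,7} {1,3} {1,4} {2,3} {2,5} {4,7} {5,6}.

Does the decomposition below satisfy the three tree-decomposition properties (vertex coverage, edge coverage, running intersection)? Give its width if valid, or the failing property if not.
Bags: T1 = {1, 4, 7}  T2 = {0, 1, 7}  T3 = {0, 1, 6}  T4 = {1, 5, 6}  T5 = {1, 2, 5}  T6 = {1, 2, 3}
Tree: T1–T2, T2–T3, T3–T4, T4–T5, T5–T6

Every vertex of G appears in some bag (union = {0, 1, 2, 3, 4, 5, 6, 7}); every edge is covered by a bag; and for each vertex v the set of bags containing v is connected in the bag tree. The decomposition is therefore valid. The largest bag has 3 vertices, so the width is 2.

Yes; width 2.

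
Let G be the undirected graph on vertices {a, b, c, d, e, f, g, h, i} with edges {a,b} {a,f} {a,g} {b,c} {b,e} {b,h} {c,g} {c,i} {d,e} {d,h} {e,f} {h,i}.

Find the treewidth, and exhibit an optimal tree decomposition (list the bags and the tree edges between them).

Treewidth 3.
One optimal decomposition is:
Bags: B1 = {a, c, f, g}  B2 = {a, b, c, f}  B3 = {b, c, e, f}  B4 = {b, c, e, i}  B5 = {b, e, h, i}  B6 = {d, e, h, i}
Tree: B1–B2, B2–B3, B3–B4, B4–B5, B5–B6

Each bag holds 4 vertices, so the decomposition has width 3, which upper-bounds the treewidth. For the lower bound: the 4 vertex sets {a,f,g}, {c}, {b}, {d,e,h,i} are disjoint, each induces a connected subgraph, and every pair is joined by at least one edge of G. Contracting each set to a single vertex therefore yields K_{4} as a minor, and since treewidth is minor-monotone, tw(G) ≥ tw(K_{4}) = 3. Combining the bounds, tw(G) = 3.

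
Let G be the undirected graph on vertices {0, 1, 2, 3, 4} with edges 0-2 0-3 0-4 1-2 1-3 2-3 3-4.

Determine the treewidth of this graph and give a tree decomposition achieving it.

Treewidth 2.
Bags: B1 = {0, 2, 3}  B2 = {0, 3, 4}  B3 = {1, 2, 3}
Tree: B1–B2, B1–B3

The largest bag has 3 vertices, giving width 2; this decomposition certifies tw(G) ≤ 2. On the other hand G contains the 3-clique {0, 2, 3}. A clique must lie in a single bag of any decomposition, so no decomposition can have width below 2. Therefore the treewidth is 2.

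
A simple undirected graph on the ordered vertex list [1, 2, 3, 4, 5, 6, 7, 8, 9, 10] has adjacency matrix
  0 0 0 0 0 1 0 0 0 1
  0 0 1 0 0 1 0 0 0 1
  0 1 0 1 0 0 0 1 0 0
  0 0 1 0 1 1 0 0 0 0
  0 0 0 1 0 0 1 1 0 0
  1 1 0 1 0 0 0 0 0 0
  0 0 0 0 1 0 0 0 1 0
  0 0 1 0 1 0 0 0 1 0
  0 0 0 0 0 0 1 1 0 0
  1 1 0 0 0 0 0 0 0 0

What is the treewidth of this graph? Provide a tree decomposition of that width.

Treewidth 2.
One optimal decomposition is:
Bags: B1 = {1, 2, 10}  B2 = {1, 2, 6}  B3 = {2, 3, 6}  B4 = {3, 4, 6}  B5 = {3, 4, 8}  B6 = {4, 5, 8}  B7 = {5, 8, 9}  B8 = {5, 7, 9}
Tree: B1–B2, B2–B3, B3–B4, B4–B5, B5–B6, B6–B7, B7–B8

Every bag has size at most 3, so the width is 3 − 1 = 2 and tw(G) ≤ 2. For the lower bound, G contains the cycle 10–1–6–2–10, so G is not a forest; only forests have treewidth ≤ 1, hence tw(G) ≥ 2. Combining the bounds, tw(G) = 2.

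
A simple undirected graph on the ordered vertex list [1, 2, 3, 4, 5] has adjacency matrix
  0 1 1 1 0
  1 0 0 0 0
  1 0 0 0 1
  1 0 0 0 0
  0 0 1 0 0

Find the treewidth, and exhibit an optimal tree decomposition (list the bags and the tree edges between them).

Every bag has size at most 2, so the width is 2 − 1 = 1 and tw(G) ≤ 1. Since G has at least one edge (e.g. 5–3), it is not an edgeless graph, so tw(G) ≥ 1. Hence tw(G) = 1 exactly.

Treewidth 1.
One optimal decomposition is:
Bags: B1 = {3, 5}  B2 = {1, 3}  B3 = {1, 4}  B4 = {1, 2}
Tree: B1–B2, B2–B3, B2–B4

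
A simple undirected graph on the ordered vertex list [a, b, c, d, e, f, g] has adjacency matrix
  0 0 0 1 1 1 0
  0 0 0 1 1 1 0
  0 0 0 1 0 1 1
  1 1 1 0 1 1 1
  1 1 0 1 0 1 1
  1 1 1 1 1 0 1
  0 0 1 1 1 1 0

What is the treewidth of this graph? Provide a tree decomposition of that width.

The largest bag has 4 vertices, giving width 3; this decomposition certifies tw(G) ≤ 3. On the other hand G contains the 4-clique {d, e, f, g}. A clique must lie in a single bag of any decomposition, so no decomposition can have width below 3. The upper and lower bounds meet at 3, so that is the treewidth.

Treewidth 3.
One such decomposition:
Bags: B1 = {d, e, f, g}  B2 = {b, d, e, f}  B3 = {a, d, e, f}  B4 = {c, d, f, g}
Tree: B1–B2, B2–B3, B1–B4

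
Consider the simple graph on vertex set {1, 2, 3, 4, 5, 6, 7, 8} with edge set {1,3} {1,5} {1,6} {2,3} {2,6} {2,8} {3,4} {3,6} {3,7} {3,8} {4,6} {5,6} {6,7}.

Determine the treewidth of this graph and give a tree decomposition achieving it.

The largest bag has 3 vertices, giving width 2; this decomposition certifies tw(G) ≤ 2. On the other hand G contains the 3-clique {2, 3, 8}. A clique must lie in a single bag of any decomposition, so no decomposition can have width below 2. Hence tw(G) = 2 exactly.

Treewidth 2.
One such decomposition:
Bags: B1 = {2, 3, 6}  B2 = {3, 4, 6}  B3 = {1, 3, 6}  B4 = {3, 6, 7}  B5 = {2, 3, 8}  B6 = {1, 5, 6}
Tree: B1–B2, B2–B3, B1–B4, B1–B5, B3–B6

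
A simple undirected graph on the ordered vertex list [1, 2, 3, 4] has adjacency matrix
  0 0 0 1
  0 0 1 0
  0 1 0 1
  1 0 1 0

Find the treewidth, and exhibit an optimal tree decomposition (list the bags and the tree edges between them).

Every bag has size at most 2, so the width is 2 − 1 = 1 and tw(G) ≤ 1. G has an edge, so its treewidth is at least 1. Therefore the treewidth is 1.

Treewidth 1.
One such decomposition:
Bags: B1 = {2, 3}  B2 = {3, 4}  B3 = {1, 4}
Tree: B1–B2, B2–B3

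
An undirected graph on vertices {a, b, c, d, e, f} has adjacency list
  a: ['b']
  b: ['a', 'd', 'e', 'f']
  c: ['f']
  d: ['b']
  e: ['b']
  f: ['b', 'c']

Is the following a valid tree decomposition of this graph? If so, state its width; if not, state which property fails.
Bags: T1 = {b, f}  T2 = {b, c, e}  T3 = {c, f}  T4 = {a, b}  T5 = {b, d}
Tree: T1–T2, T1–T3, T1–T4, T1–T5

No — bags containing vertex c are not connected in the tree.

A tree decomposition must satisfy three properties: every vertex lies in some bag; for every edge, both endpoints lie together in some bag; and for every vertex, the bags containing it form a connected subtree. Here bags containing vertex c are not connected in the tree, so the decomposition is invalid.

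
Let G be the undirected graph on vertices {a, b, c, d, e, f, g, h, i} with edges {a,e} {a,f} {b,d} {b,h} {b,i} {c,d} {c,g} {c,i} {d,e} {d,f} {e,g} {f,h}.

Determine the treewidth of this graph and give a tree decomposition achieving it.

Treewidth 3.
One such decomposition:
Bags: B1 = {b, c, h, i}  B2 = {b, c, d, h}  B3 = {c, d, f, h}  B4 = {c, d, f, g}  B5 = {d, e, f, g}  B6 = {a, e, f, g}
Tree: B1–B2, B2–B3, B3–B4, B4–B5, B5–B6

Every bag has size at most 4, so the width is 4 − 1 = 3 and tw(G) ≤ 3. For the lower bound: the 4 vertex sets {b,h,i}, {c}, {d}, {a,e,f,g} are disjoint, each induces a connected subgraph, and every pair is joined by at least one edge of G. Contracting each set to a single vertex therefore yields K_{4} as a minor, and since treewidth is minor-monotone, tw(G) ≥ tw(K_{4}) = 3. Hence tw(G) = 3 exactly.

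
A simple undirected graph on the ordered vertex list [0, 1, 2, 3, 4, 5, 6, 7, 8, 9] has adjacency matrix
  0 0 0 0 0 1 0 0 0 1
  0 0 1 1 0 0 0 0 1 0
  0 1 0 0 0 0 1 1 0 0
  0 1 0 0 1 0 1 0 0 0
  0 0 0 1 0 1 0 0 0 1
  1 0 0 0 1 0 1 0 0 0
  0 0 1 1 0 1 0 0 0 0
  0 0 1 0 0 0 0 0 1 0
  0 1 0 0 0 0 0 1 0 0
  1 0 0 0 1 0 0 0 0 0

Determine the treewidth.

A width-2 tree decomposition is:
Bags: B1 = {0, 4, 9}  B2 = {0, 4, 5}  B3 = {3, 4, 5}  B4 = {3, 5, 6}  B5 = {1, 3, 6}  B6 = {1, 2, 6}  B7 = {1, 2, 8}  B8 = {2, 7, 8}
Tree: B1–B2, B2–B3, B3–B4, B4–B5, B5–B6, B6–B7, B7–B8
The largest bag has 3 vertices, giving width 2; this decomposition certifies tw(G) ≤ 2. For the lower bound, G contains the cycle 9–0–5–4–9, so G is not a forest; only forests have treewidth ≤ 1, hence tw(G) ≥ 2. Hence tw(G) = 2 exactly.

2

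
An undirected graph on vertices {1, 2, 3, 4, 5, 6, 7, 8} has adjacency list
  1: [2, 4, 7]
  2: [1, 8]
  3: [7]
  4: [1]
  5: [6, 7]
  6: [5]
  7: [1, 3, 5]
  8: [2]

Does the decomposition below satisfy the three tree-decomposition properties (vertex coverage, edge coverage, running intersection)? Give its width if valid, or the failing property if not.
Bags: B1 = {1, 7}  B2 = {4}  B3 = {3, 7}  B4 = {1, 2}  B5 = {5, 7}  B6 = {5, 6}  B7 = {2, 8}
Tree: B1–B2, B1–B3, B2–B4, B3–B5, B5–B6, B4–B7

A tree decomposition must satisfy three properties: every vertex lies in some bag; for every edge, both endpoints lie together in some bag; and for every vertex, the bags containing it form a connected subtree. Here edge (1,4) lies in no bag, so the decomposition is invalid.

No — edge (1,4) lies in no bag.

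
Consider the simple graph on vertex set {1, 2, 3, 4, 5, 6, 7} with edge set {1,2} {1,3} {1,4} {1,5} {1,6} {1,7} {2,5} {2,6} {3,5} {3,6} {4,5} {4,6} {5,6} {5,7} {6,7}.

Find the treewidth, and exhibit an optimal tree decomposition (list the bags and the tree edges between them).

Each bag holds 4 vertices, so the decomposition has width 3, which upper-bounds the treewidth. On the other hand G contains the 4-clique {1, 2, 5, 6}. A clique must lie in a single bag of any decomposition, so no decomposition can have width below 3. Combining the bounds, tw(G) = 3.

Treewidth 3.
Bags: B1 = {1, 4, 5, 6}  B2 = {1, 3, 5, 6}  B3 = {1, 5, 6, 7}  B4 = {1, 2, 5, 6}
Tree: B1–B2, B1–B3, B3–B4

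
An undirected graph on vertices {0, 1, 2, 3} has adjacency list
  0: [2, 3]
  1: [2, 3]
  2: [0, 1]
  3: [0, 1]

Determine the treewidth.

2

A width-2 tree decomposition is:
Bags: B1 = {0, 1, 3}  B2 = {0, 1, 2}
Tree: B1–B2
Every bag has size at most 3, so the width is 3 − 1 = 2 and tw(G) ≤ 2. Since 0–3–1–2–0 is a cycle in G, G is not acyclic. Forests are exactly the graphs of treewidth ≤ 1, so tw(G) ≥ 2. Therefore the treewidth is 2.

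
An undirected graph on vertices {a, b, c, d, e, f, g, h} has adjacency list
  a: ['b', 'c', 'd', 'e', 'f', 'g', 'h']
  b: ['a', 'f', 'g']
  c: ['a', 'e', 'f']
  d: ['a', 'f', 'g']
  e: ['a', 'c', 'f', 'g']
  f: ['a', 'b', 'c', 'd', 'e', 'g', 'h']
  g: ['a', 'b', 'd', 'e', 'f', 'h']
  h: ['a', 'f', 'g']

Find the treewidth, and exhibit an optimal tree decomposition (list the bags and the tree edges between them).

Every bag has size at most 4, so the width is 4 − 1 = 3 and tw(G) ≤ 3. For the lower bound, the 4 vertices {a, d, f, g} are pairwise adjacent, and any tree decomposition puts a clique entirely inside one bag — forcing width ≥ 3. Hence tw(G) = 3 exactly.

Treewidth 3.
One optimal decomposition is:
Bags: B1 = {a, f, g, h}  B2 = {a, b, f, g}  B3 = {a, e, f, g}  B4 = {a, d, f, g}  B5 = {a, c, e, f}
Tree: B1–B2, B1–B3, B2–B4, B3–B5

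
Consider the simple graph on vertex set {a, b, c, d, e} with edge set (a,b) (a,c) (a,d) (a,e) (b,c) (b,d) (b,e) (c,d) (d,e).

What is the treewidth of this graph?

A width-3 tree decomposition is:
Bags: B1 = {a, b, d, e}  B2 = {a, b, c, d}
Tree: B1–B2
Every bag has size at most 4, so the width is 4 − 1 = 3 and tw(G) ≤ 3. On the other hand G contains the 4-clique {a, b, d, e}. A clique must lie in a single bag of any decomposition, so no decomposition can have width below 3. Therefore the treewidth is 3.

3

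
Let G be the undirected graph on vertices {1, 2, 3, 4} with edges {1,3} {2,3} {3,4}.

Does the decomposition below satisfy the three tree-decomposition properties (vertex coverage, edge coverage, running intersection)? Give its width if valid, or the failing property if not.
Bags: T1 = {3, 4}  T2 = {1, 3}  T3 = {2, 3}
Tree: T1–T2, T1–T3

Yes; width 1.

Every vertex of G appears in some bag (union = {1, 2, 3, 4}); every edge is covered by a bag; and for each vertex v the set of bags containing v is connected in the bag tree. The decomposition is therefore valid. The largest bag has 2 vertices, so the width is 1.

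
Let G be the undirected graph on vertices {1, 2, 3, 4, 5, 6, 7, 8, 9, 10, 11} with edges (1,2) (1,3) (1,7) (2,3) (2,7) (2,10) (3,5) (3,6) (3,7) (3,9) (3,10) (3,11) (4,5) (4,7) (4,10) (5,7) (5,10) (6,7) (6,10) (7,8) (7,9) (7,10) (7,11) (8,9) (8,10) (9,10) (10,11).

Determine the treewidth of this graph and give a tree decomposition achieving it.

The largest bag has 4 vertices, giving width 3; this decomposition certifies tw(G) ≤ 3. On the other hand G contains the 4-clique {1, 2, 3, 7}. A clique must lie in a single bag of any decomposition, so no decomposition can have width below 3. Combining the bounds, tw(G) = 3.

Treewidth 3.
One such decomposition:
Bags: B1 = {2, 3, 7, 10}  B2 = {3, 7, 9, 10}  B3 = {3, 5, 7, 10}  B4 = {1, 2, 3, 7}  B5 = {7, 8, 9, 10}  B6 = {3, 6, 7, 10}  B7 = {4, 5, 7, 10}  B8 = {3, 7, 10, 11}
Tree: B1–B2, B2–B3, B1–B4, B2–B5, B3–B6, B3–B7, B2–B8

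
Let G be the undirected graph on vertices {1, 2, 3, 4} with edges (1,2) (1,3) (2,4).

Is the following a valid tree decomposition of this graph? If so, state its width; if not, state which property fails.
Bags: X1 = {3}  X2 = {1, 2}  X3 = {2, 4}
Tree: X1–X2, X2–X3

A tree decomposition must satisfy three properties: every vertex lies in some bag; for every edge, both endpoints lie together in some bag; and for every vertex, the bags containing it form a connected subtree. Here edge (1,3) lies in no bag, so the decomposition is invalid.

No — edge (1,3) lies in no bag.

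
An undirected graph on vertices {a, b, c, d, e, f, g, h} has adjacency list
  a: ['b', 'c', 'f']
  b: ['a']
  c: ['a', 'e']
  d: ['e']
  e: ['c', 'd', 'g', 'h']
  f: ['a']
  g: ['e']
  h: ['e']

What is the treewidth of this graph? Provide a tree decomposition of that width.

The largest bag has 2 vertices, giving width 1; this decomposition certifies tw(G) ≤ 1. Since G has at least one edge (e.g. e–c), it is not an edgeless graph, so tw(G) ≥ 1. Therefore the treewidth is 1.

Treewidth 1.
Bags: B1 = {c, e}  B2 = {a, c}  B3 = {a, f}  B4 = {a, b}  B5 = {e, h}  B6 = {e, g}  B7 = {d, e}
Tree: B1–B2, B2–B3, B2–B4, B1–B5, B1–B6, B5–B7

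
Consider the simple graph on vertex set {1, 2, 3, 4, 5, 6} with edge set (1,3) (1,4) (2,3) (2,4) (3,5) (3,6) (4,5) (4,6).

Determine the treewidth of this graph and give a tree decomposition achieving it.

Treewidth 2.
Bags: B1 = {1, 3, 4}  B2 = {2, 3, 4}  B3 = {3, 4, 6}  B4 = {3, 4, 5}
Tree: B1–B2, B2–B3, B3–B4

Every bag has size at most 3, so the width is 3 − 1 = 2 and tw(G) ≤ 2. For the lower bound, G contains the cycle 3–1–4–2–3, so G is not a forest; only forests have treewidth ≤ 1, hence tw(G) ≥ 2. Hence tw(G) = 2 exactly.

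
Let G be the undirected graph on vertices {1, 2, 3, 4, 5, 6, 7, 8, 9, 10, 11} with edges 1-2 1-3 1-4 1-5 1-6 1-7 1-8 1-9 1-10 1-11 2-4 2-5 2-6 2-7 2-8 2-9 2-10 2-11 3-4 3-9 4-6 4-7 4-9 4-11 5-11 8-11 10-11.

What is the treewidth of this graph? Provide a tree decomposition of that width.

Treewidth 3.
One optimal decomposition is:
Bags: B1 = {1, 2, 4, 6}  B2 = {1, 2, 4, 9}  B3 = {1, 2, 4, 11}  B4 = {1, 2, 5, 11}  B5 = {1, 2, 8, 11}  B6 = {1, 3, 4, 9}  B7 = {1, 2, 4, 7}  B8 = {1, 2, 10, 11}
Tree: B1–B2, B1–B3, B3–B4, B4–B5, B2–B6, B1–B7, B4–B8

Each bag holds 4 vertices, so the decomposition has width 3, which upper-bounds the treewidth. On the other hand G contains the 4-clique {1, 2, 8, 11}. A clique must lie in a single bag of any decomposition, so no decomposition can have width below 3. The upper and lower bounds meet at 3, so that is the treewidth.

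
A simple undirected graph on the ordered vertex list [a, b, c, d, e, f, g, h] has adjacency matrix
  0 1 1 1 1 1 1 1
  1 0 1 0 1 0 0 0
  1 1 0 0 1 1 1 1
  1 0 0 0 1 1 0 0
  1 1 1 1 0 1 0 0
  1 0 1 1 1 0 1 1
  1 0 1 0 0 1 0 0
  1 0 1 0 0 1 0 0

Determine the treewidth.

A width-3 tree decomposition is:
Bags: B1 = {a, c, e, f}  B2 = {a, c, f, h}  B3 = {a, b, c, e}  B4 = {a, c, f, g}  B5 = {a, d, e, f}
Tree: B1–B2, B1–B3, B1–B4, B1–B5
Each bag holds 4 vertices, so the decomposition has width 3, which upper-bounds the treewidth. Conversely, {a, d, e, f} is a clique of size 4, and the vertices of any clique must share a bag in every tree decomposition; so some bag has ≥ 4 vertices and tw(G) ≥ 3. The upper and lower bounds meet at 3, so that is the treewidth.

3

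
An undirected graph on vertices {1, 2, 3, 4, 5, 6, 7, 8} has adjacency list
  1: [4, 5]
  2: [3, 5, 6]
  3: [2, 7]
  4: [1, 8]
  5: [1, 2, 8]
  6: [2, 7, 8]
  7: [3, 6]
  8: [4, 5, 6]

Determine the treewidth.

A width-2 tree decomposition is:
Bags: B1 = {3, 6, 7}  B2 = {2, 3, 6}  B3 = {2, 6, 8}  B4 = {2, 5, 8}  B5 = {4, 5, 8}  B6 = {1, 4, 5}
Tree: B1–B2, B2–B3, B3–B4, B4–B5, B5–B6
Each bag holds 3 vertices, so the decomposition has width 2, which upper-bounds the treewidth. For the lower bound, G contains the cycle 7–3–2–6–7, so G is not a forest; only forests have treewidth ≤ 1, hence tw(G) ≥ 2. Hence tw(G) = 2 exactly.

2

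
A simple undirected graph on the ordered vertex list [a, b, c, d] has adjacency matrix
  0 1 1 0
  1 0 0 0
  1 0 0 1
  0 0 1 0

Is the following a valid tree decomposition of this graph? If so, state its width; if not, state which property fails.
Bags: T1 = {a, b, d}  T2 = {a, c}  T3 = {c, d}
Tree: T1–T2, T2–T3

No — bags containing vertex d are not connected in the tree.

A tree decomposition must satisfy three properties: every vertex lies in some bag; for every edge, both endpoints lie together in some bag; and for every vertex, the bags containing it form a connected subtree. Here bags containing vertex d are not connected in the tree, so the decomposition is invalid.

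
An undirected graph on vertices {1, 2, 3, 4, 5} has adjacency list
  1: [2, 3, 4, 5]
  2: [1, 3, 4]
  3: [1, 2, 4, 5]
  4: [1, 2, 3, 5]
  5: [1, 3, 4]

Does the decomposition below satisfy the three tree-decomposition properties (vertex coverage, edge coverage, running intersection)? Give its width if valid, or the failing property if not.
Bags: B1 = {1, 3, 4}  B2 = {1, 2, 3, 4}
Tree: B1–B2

No — vertex 5 appears in no bag.

A tree decomposition must satisfy three properties: every vertex lies in some bag; for every edge, both endpoints lie together in some bag; and for every vertex, the bags containing it form a connected subtree. Here vertex 5 appears in no bag, so the decomposition is invalid.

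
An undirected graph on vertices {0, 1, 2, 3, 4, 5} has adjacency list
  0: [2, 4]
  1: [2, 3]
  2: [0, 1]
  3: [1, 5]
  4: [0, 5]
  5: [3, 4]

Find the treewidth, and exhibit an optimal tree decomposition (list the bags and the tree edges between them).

The largest bag has 3 vertices, giving width 2; this decomposition certifies tw(G) ≤ 2. Since 2–1–3–5–4–0–2 is a cycle in G, G is not acyclic. Forests are exactly the graphs of treewidth ≤ 1, so tw(G) ≥ 2. Therefore the treewidth is 2.

Treewidth 2.
Bags: B1 = {1, 2, 3}  B2 = {2, 3, 5}  B3 = {2, 4, 5}  B4 = {0, 2, 4}
Tree: B1–B2, B2–B3, B3–B4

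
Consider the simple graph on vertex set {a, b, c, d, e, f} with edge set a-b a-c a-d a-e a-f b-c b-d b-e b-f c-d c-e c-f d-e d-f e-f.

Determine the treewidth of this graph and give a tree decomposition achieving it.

Treewidth 5.
One optimal decomposition is:
Bags: B1 = {a, b, c, d, e, f}
Tree: (single bag)

With just one bag of size 6, the width is 6 − 1 = 5, so tw(G) ≤ 5. For the lower bound, the 6 vertices {a, b, c, d, e, f} are pairwise adjacent, and any tree decomposition puts a clique entirely inside one bag — forcing width ≥ 5. Combining the bounds, tw(G) = 5.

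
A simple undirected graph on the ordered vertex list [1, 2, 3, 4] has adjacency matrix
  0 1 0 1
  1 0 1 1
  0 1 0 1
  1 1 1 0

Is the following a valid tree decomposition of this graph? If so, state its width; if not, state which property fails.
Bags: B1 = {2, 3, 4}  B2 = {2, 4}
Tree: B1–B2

No — vertex 1 appears in no bag.

A tree decomposition must satisfy three properties: every vertex lies in some bag; for every edge, both endpoints lie together in some bag; and for every vertex, the bags containing it form a connected subtree. Here vertex 1 appears in no bag, so the decomposition is invalid.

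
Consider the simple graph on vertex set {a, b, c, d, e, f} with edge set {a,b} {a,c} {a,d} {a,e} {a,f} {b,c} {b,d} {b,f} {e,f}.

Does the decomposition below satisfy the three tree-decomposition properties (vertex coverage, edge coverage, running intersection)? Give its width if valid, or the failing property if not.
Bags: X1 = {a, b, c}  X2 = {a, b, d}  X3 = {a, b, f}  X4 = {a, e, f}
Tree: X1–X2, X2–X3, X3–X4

Yes; width 2.

Vertex coverage: the bags together contain {a, b, c, d, e, f}, the full vertex set. Edge coverage: each edge of G has both endpoints in at least one bag. Running intersection: for every vertex, the bags containing it form a connected subtree. All three properties hold, so this is a valid tree decomposition of width max|bag| − 1 = 2, and hence tw(G) ≤ 2.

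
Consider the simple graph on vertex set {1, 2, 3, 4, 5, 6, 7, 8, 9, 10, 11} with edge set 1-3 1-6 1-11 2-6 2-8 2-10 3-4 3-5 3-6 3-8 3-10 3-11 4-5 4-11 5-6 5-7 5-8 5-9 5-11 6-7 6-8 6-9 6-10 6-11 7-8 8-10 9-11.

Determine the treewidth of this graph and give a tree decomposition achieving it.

Each bag holds 4 vertices, so the decomposition has width 3, which upper-bounds the treewidth. On the other hand G contains the 4-clique {3, 4, 5, 11}. A clique must lie in a single bag of any decomposition, so no decomposition can have width below 3. Therefore the treewidth is 3.

Treewidth 3.
One optimal decomposition is:
Bags: B1 = {3, 5, 6, 11}  B2 = {5, 6, 9, 11}  B3 = {3, 5, 6, 8}  B4 = {5, 6, 7, 8}  B5 = {3, 6, 8, 10}  B6 = {2, 6, 8, 10}  B7 = {1, 3, 6, 11}  B8 = {3, 4, 5, 11}
Tree: B1–B2, B1–B3, B3–B4, B3–B5, B5–B6, B1–B7, B1–B8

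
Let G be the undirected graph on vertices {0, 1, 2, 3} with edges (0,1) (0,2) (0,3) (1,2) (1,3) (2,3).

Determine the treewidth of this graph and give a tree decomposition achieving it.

A single bag containing all 4 vertices is trivially a valid decomposition of width 3. For the lower bound, the 4 vertices {0, 1, 2, 3} are pairwise adjacent, and any tree decomposition puts a clique entirely inside one bag — forcing width ≥ 3. Combining the bounds, tw(G) = 3.

Treewidth 3.
One optimal decomposition is:
Bags: B1 = {0, 1, 2, 3}
Tree: (single bag)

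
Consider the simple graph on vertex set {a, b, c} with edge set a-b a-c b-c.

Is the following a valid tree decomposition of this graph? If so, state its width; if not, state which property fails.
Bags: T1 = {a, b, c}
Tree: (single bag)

Every vertex of G appears in some bag (union = {a, b, c}); every edge is covered by a bag; and for each vertex v the set of bags containing v is connected in the bag tree. The decomposition is therefore valid. The largest bag has 3 vertices, so the width is 2.

Yes; width 2.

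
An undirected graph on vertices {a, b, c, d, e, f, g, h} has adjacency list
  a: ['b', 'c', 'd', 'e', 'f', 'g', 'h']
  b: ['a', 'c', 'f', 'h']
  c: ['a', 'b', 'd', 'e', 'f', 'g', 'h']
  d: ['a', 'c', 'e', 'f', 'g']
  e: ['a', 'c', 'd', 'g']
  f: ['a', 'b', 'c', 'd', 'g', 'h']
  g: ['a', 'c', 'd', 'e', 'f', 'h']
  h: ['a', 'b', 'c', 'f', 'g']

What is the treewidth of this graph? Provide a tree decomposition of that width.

Treewidth 4.
One such decomposition:
Bags: B1 = {a, c, d, f, g}  B2 = {a, c, f, g, h}  B3 = {a, b, c, f, h}  B4 = {a, c, d, e, g}
Tree: B1–B2, B2–B3, B1–B4

The largest bag has 5 vertices, giving width 4; this decomposition certifies tw(G) ≤ 4. For the lower bound, the 5 vertices {a, c, d, e, g} are pairwise adjacent, and any tree decomposition puts a clique entirely inside one bag — forcing width ≥ 4. Hence tw(G) = 4 exactly.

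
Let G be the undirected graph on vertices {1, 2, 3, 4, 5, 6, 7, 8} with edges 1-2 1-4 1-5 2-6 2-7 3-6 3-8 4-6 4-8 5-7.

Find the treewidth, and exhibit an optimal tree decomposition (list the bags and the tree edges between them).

Treewidth 2.
One such decomposition:
Bags: B1 = {2, 5, 7}  B2 = {1, 2, 5}  B3 = {1, 2, 6}  B4 = {1, 4, 6}  B5 = {3, 4, 6}  B6 = {3, 4, 8}
Tree: B1–B2, B2–B3, B3–B4, B4–B5, B5–B6

Every bag has size at most 3, so the width is 3 − 1 = 2 and tw(G) ≤ 2. Since 7–5–1–2–7 is a cycle in G, G is not acyclic. Forests are exactly the graphs of treewidth ≤ 1, so tw(G) ≥ 2. Combining the bounds, tw(G) = 2.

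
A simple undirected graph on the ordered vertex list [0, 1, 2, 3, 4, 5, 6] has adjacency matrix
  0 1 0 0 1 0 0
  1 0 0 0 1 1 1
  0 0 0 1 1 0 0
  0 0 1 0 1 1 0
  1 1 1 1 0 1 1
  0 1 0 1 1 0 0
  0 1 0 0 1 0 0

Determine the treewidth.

2

A width-2 tree decomposition is:
Bags: B1 = {1, 4, 5}  B2 = {0, 1, 4}  B3 = {3, 4, 5}  B4 = {1, 4, 6}  B5 = {2, 3, 4}
Tree: B1–B2, B1–B3, B2–B4, B3–B5
Each bag holds 3 vertices, so the decomposition has width 2, which upper-bounds the treewidth. For the lower bound, the 3 vertices {0, 1, 4} are pairwise adjacent, and any tree decomposition puts a clique entirely inside one bag — forcing width ≥ 2. Therefore the treewidth is 2.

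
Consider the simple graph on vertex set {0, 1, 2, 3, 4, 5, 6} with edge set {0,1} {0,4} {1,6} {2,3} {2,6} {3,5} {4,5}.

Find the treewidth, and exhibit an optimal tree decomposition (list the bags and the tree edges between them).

Treewidth 2.
One such decomposition:
Bags: B1 = {0, 1, 4}  B2 = {1, 4, 6}  B3 = {2, 4, 6}  B4 = {2, 3, 4}  B5 = {3, 4, 5}
Tree: B1–B2, B2–B3, B3–B4, B4–B5

Every bag has size at most 3, so the width is 3 − 1 = 2 and tw(G) ≤ 2. Since 4–0–1–6–2–3–5–4 is a cycle in G, G is not acyclic. Forests are exactly the graphs of treewidth ≤ 1, so tw(G) ≥ 2. Combining the bounds, tw(G) = 2.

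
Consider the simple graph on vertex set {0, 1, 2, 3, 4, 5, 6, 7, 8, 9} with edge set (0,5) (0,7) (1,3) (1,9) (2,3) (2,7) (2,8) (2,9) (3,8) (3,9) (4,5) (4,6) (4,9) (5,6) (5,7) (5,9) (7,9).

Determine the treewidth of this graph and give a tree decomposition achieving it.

Every bag has size at most 3, so the width is 3 − 1 = 2 and tw(G) ≤ 2. For the lower bound, the 3 vertices {0, 5, 7} are pairwise adjacent, and any tree decomposition puts a clique entirely inside one bag — forcing width ≥ 2. Therefore the treewidth is 2.

Treewidth 2.
Bags: B1 = {5, 7, 9}  B2 = {2, 7, 9}  B3 = {2, 3, 9}  B4 = {4, 5, 9}  B5 = {0, 5, 7}  B6 = {1, 3, 9}  B7 = {4, 5, 6}  B8 = {2, 3, 8}
Tree: B1–B2, B2–B3, B1–B4, B1–B5, B3–B6, B4–B7, B3–B8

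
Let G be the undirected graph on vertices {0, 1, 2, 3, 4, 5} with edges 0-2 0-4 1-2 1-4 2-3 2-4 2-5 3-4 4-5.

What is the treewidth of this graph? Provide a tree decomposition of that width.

Each bag holds 3 vertices, so the decomposition has width 2, which upper-bounds the treewidth. For the lower bound, the 3 vertices {0, 2, 4} are pairwise adjacent, and any tree decomposition puts a clique entirely inside one bag — forcing width ≥ 2. Hence tw(G) = 2 exactly.

Treewidth 2.
One such decomposition:
Bags: B1 = {0, 2, 4}  B2 = {2, 4, 5}  B3 = {2, 3, 4}  B4 = {1, 2, 4}
Tree: B1–B2, B2–B3, B1–B4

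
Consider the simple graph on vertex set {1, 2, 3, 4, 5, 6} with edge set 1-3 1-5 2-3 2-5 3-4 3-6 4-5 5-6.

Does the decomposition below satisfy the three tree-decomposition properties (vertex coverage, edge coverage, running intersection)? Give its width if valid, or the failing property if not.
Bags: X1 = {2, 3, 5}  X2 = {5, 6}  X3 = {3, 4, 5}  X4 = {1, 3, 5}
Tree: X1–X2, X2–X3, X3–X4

A tree decomposition must satisfy three properties: every vertex lies in some bag; for every edge, both endpoints lie together in some bag; and for every vertex, the bags containing it form a connected subtree. Here edge (3,6) lies in no bag, so the decomposition is invalid.

No — edge (3,6) lies in no bag.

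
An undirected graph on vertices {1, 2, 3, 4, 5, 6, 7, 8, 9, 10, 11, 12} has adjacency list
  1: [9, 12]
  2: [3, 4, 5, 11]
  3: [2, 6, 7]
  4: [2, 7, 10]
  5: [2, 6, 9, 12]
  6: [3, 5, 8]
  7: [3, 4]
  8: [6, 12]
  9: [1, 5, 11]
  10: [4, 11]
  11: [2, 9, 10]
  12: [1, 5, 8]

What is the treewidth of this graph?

3

A width-3 tree decomposition is:
Bags: B1 = {1, 8, 9, 12}  B2 = {5, 8, 9, 12}  B3 = {5, 6, 8, 9}  B4 = {5, 6, 9, 11}  B5 = {2, 5, 6, 11}  B6 = {2, 3, 6, 11}  B7 = {2, 3, 10, 11}  B8 = {2, 3, 4, 10}  B9 = {3, 4, 7, 10}
Tree: B1–B2, B2–B3, B3–B4, B4–B5, B5–B6, B6–B7, B7–B8, B8–B9
The largest bag has 4 vertices, giving width 3; this decomposition certifies tw(G) ≤ 3. For the lower bound: the 4 vertex sets {1,8,12}, {9}, {5}, {2,3,6,11} are disjoint, each induces a connected subgraph, and every pair is joined by at least one edge of G. Contracting each set to a single vertex therefore yields K_{4} as a minor, and since treewidth is minor-monotone, tw(G) ≥ tw(K_{4}) = 3. Hence tw(G) = 3 exactly.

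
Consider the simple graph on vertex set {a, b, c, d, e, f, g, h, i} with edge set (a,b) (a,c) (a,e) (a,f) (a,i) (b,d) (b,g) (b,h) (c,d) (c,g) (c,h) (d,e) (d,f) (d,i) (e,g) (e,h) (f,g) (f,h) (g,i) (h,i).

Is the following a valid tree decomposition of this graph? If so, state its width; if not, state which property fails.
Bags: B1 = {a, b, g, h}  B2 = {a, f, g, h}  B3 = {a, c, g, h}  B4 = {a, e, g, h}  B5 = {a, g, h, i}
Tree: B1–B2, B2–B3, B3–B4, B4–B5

No — vertex d appears in no bag.

A tree decomposition must satisfy three properties: every vertex lies in some bag; for every edge, both endpoints lie together in some bag; and for every vertex, the bags containing it form a connected subtree. Here vertex d appears in no bag, so the decomposition is invalid.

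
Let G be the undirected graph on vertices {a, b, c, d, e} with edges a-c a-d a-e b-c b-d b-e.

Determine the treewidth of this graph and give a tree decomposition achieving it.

The largest bag has 3 vertices, giving width 2; this decomposition certifies tw(G) ≤ 2. Since c–b–e–a–c is a cycle in G, G is not acyclic. Forests are exactly the graphs of treewidth ≤ 1, so tw(G) ≥ 2. The upper and lower bounds meet at 2, so that is the treewidth.

Treewidth 2.
One such decomposition:
Bags: B1 = {a, b, c}  B2 = {a, b, e}  B3 = {a, b, d}
Tree: B1–B2, B2–B3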